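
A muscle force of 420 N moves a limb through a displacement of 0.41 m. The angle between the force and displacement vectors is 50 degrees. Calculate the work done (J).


W = F * d * cos(theta)
theta = 50 deg = 0.8727 rad
cos(theta) = 0.6428
W = 420 * 0.41 * 0.6428
W = 110.6880


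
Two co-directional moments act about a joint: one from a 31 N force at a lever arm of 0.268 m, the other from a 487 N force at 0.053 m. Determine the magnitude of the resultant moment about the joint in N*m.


M = F1 * d1 + F2 * d2
M = 31 * 0.268 + 487 * 0.053
M = 8.3080 + 25.8110
M = 34.1190


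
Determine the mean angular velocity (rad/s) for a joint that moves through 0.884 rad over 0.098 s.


omega = delta_theta / delta_t
omega = 0.884 / 0.098
omega = 9.0204


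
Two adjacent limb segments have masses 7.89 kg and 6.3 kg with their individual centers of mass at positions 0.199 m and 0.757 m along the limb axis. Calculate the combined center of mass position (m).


COM = (m1*x1 + m2*x2) / (m1 + m2)
COM = (7.89*0.199 + 6.3*0.757) / (7.89 + 6.3)
Numerator = 6.3392
Denominator = 14.1900
COM = 0.4467


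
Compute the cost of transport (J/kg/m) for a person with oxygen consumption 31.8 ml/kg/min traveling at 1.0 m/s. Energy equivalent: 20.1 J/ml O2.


Power per kg = VO2 * 20.1 / 60
Power per kg = 31.8 * 20.1 / 60 = 10.6530 W/kg
Cost = power_per_kg / speed
Cost = 10.6530 / 1.0
Cost = 10.6530


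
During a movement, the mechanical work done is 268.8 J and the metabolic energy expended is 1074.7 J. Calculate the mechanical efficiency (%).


eta = (W_mech / E_meta) * 100
eta = (268.8 / 1074.7) * 100
ratio = 0.2501
eta = 25.0116


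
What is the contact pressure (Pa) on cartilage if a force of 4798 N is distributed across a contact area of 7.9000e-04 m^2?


P = F / A
P = 4798 / 7.9000e-04
P = 6.0734e+06


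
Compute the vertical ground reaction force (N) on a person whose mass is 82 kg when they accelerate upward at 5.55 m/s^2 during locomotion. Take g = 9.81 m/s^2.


GRF = m * (g + a)
GRF = 82 * (9.81 + 5.55)
GRF = 82 * 15.3600
GRF = 1259.5200


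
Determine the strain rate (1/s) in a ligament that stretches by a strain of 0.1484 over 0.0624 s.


strain_rate = delta_strain / delta_t
strain_rate = 0.1484 / 0.0624
strain_rate = 2.3782


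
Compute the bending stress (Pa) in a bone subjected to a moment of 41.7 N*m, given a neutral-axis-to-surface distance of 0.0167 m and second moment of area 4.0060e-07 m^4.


sigma = M * c / I
sigma = 41.7 * 0.0167 / 4.0060e-07
M * c = 0.6964
sigma = 1.7384e+06


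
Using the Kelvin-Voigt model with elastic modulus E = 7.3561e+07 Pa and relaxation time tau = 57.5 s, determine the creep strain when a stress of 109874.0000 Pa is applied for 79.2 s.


epsilon(t) = (sigma/E) * (1 - exp(-t/tau))
sigma/E = 109874.0000 / 7.3561e+07 = 0.0015
exp(-t/tau) = exp(-79.2 / 57.5) = 0.2522
epsilon = 0.0015 * (1 - 0.2522)
epsilon = 0.0011


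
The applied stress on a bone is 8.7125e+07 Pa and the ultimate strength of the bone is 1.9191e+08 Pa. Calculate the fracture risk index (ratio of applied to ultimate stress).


FRI = applied / ultimate
FRI = 8.7125e+07 / 1.9191e+08
FRI = 0.4540


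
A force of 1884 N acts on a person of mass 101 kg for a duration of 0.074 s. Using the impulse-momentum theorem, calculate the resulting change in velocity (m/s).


J = F * dt = 1884 * 0.074 = 139.4160 N*s
delta_v = J / m
delta_v = 139.4160 / 101
delta_v = 1.3804


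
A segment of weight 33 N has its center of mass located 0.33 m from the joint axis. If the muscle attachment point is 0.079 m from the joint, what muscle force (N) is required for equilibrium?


F_muscle = W * d_load / d_muscle
F_muscle = 33 * 0.33 / 0.079
Numerator = 10.8900
F_muscle = 137.8481


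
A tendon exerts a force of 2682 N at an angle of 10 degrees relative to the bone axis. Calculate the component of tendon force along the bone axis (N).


F_eff = F_tendon * cos(theta)
theta = 10 deg = 0.1745 rad
cos(theta) = 0.9848
F_eff = 2682 * 0.9848
F_eff = 2641.2544


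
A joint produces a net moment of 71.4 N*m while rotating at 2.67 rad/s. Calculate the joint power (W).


P = M * omega
P = 71.4 * 2.67
P = 190.6380


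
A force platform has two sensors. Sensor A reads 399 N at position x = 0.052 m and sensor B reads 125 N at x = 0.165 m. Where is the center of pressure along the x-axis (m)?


COP_x = (F1*x1 + F2*x2) / (F1 + F2)
COP_x = (399*0.052 + 125*0.165) / (399 + 125)
Numerator = 41.3730
Denominator = 524
COP_x = 0.0790


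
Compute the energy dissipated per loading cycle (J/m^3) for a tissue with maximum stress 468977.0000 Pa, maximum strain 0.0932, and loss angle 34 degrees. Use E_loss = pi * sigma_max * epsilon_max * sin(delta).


E_loss = pi * sigma_max * epsilon_max * sin(delta)
delta = 34 deg = 0.5934 rad
sin(delta) = 0.5592
E_loss = pi * 468977.0000 * 0.0932 * 0.5592
E_loss = 76785.4583


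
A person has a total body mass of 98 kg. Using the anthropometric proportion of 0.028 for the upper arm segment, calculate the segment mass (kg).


m_segment = body_mass * fraction
m_segment = 98 * 0.028
m_segment = 2.7440


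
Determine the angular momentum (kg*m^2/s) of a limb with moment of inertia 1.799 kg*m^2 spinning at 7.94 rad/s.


L = I * omega
L = 1.799 * 7.94
L = 14.2841


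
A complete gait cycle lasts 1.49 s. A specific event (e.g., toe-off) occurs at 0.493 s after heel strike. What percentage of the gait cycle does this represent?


pct = (event_time / cycle_time) * 100
pct = (0.493 / 1.49) * 100
ratio = 0.3309
pct = 33.0872


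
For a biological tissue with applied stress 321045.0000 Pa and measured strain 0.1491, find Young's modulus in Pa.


E = stress / strain
E = 321045.0000 / 0.1491
E = 2.1532e+06


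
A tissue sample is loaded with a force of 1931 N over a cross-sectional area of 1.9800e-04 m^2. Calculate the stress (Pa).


stress = F / A
stress = 1931 / 1.9800e-04
stress = 9.7525e+06


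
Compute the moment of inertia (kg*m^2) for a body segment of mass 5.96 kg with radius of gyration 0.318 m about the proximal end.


I = m * k^2
I = 5.96 * 0.318^2
k^2 = 0.1011
I = 0.6027


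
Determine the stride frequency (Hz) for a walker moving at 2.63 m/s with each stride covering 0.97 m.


f = v / stride_length
f = 2.63 / 0.97
f = 2.7113


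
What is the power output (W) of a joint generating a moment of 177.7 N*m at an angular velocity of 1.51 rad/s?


P = M * omega
P = 177.7 * 1.51
P = 268.3270


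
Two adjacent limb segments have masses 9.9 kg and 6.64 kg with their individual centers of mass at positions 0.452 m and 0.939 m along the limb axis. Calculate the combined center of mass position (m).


COM = (m1*x1 + m2*x2) / (m1 + m2)
COM = (9.9*0.452 + 6.64*0.939) / (9.9 + 6.64)
Numerator = 10.7098
Denominator = 16.5400
COM = 0.6475


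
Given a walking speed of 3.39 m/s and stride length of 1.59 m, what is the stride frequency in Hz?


f = v / stride_length
f = 3.39 / 1.59
f = 2.1321


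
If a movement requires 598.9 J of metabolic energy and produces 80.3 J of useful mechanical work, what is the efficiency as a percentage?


eta = (W_mech / E_meta) * 100
eta = (80.3 / 598.9) * 100
ratio = 0.1341
eta = 13.4079


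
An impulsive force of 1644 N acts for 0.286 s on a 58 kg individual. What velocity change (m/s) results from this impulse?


J = F * dt = 1644 * 0.286 = 470.1840 N*s
delta_v = J / m
delta_v = 470.1840 / 58
delta_v = 8.1066


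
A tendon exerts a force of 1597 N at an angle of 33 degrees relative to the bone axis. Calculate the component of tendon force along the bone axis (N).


F_eff = F_tendon * cos(theta)
theta = 33 deg = 0.5760 rad
cos(theta) = 0.8387
F_eff = 1597 * 0.8387
F_eff = 1339.3569


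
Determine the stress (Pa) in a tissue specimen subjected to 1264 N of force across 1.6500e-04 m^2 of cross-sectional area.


stress = F / A
stress = 1264 / 1.6500e-04
stress = 7.6606e+06


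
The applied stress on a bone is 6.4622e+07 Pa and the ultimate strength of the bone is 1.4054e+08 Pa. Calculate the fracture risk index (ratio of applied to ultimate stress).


FRI = applied / ultimate
FRI = 6.4622e+07 / 1.4054e+08
FRI = 0.4598


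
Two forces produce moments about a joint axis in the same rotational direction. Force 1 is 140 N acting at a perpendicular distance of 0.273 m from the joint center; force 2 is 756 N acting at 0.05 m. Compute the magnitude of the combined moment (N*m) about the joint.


M = F1 * d1 + F2 * d2
M = 140 * 0.273 + 756 * 0.05
M = 38.2200 + 37.8000
M = 76.0200


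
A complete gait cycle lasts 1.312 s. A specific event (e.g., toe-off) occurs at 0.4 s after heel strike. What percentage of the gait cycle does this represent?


pct = (event_time / cycle_time) * 100
pct = (0.4 / 1.312) * 100
ratio = 0.3049
pct = 30.4878


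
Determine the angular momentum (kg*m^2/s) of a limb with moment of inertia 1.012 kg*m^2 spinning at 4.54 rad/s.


L = I * omega
L = 1.012 * 4.54
L = 4.5945


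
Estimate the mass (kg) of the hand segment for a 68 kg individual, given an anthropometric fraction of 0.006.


m_segment = body_mass * fraction
m_segment = 68 * 0.006
m_segment = 0.4080


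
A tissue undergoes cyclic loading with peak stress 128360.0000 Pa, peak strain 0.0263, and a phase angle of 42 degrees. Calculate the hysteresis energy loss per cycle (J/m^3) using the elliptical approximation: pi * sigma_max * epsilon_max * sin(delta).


E_loss = pi * sigma_max * epsilon_max * sin(delta)
delta = 42 deg = 0.7330 rad
sin(delta) = 0.6691
E_loss = pi * 128360.0000 * 0.0263 * 0.6691
E_loss = 7096.5330


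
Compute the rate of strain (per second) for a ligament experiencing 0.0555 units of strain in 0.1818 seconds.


strain_rate = delta_strain / delta_t
strain_rate = 0.0555 / 0.1818
strain_rate = 0.3053


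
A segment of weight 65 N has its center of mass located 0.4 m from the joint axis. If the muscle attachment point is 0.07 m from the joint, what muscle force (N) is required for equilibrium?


F_muscle = W * d_load / d_muscle
F_muscle = 65 * 0.4 / 0.07
Numerator = 26.0000
F_muscle = 371.4286


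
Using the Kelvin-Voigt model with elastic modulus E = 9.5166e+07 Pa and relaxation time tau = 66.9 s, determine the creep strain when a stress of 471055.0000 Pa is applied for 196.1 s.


epsilon(t) = (sigma/E) * (1 - exp(-t/tau))
sigma/E = 471055.0000 / 9.5166e+07 = 0.0049
exp(-t/tau) = exp(-196.1 / 66.9) = 0.0533
epsilon = 0.0049 * (1 - 0.0533)
epsilon = 0.0047


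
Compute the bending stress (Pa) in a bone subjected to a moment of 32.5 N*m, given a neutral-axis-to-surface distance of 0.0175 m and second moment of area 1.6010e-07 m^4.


sigma = M * c / I
sigma = 32.5 * 0.0175 / 1.6010e-07
M * c = 0.5688
sigma = 3.5525e+06


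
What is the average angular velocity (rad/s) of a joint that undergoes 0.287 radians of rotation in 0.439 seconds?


omega = delta_theta / delta_t
omega = 0.287 / 0.439
omega = 0.6538


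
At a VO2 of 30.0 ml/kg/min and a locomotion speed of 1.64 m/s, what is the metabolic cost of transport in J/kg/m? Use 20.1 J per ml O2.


Power per kg = VO2 * 20.1 / 60
Power per kg = 30.0 * 20.1 / 60 = 10.0500 W/kg
Cost = power_per_kg / speed
Cost = 10.0500 / 1.64
Cost = 6.1280


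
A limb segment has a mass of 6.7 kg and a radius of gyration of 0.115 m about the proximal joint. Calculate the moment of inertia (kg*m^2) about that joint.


I = m * k^2
I = 6.7 * 0.115^2
k^2 = 0.0132
I = 0.0886


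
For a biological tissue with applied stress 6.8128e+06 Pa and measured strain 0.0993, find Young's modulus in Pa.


E = stress / strain
E = 6.8128e+06 / 0.0993
E = 6.8608e+07


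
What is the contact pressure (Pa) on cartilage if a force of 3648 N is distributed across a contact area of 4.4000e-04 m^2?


P = F / A
P = 3648 / 4.4000e-04
P = 8.2909e+06


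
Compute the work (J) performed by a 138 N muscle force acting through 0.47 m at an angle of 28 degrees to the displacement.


W = F * d * cos(theta)
theta = 28 deg = 0.4887 rad
cos(theta) = 0.8829
W = 138 * 0.47 * 0.8829
W = 57.2680


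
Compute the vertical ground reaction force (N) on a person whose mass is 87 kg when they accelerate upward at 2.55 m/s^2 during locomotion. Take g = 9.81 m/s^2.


GRF = m * (g + a)
GRF = 87 * (9.81 + 2.55)
GRF = 87 * 12.3600
GRF = 1075.3200


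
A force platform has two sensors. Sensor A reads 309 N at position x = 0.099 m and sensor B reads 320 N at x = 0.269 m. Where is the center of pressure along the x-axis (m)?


COP_x = (F1*x1 + F2*x2) / (F1 + F2)
COP_x = (309*0.099 + 320*0.269) / (309 + 320)
Numerator = 116.6710
Denominator = 629
COP_x = 0.1855


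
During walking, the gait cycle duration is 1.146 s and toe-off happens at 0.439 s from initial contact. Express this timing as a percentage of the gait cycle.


pct = (event_time / cycle_time) * 100
pct = (0.439 / 1.146) * 100
ratio = 0.3831
pct = 38.3072


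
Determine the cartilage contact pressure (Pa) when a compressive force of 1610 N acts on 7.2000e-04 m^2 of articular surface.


P = F / A
P = 1610 / 7.2000e-04
P = 2.2361e+06


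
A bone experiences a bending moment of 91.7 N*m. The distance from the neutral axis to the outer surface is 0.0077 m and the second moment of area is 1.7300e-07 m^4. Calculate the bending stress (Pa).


sigma = M * c / I
sigma = 91.7 * 0.0077 / 1.7300e-07
M * c = 0.7061
sigma = 4.0814e+06


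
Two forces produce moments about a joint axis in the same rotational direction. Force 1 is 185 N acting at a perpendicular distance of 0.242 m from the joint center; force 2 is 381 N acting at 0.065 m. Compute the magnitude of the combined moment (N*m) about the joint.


M = F1 * d1 + F2 * d2
M = 185 * 0.242 + 381 * 0.065
M = 44.7700 + 24.7650
M = 69.5350


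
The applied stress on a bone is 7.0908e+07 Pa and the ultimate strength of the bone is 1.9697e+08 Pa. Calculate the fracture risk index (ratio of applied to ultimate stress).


FRI = applied / ultimate
FRI = 7.0908e+07 / 1.9697e+08
FRI = 0.3600


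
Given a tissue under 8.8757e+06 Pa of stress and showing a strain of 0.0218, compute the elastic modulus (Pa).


E = stress / strain
E = 8.8757e+06 / 0.0218
E = 4.0714e+08


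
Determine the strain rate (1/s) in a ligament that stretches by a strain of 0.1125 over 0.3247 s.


strain_rate = delta_strain / delta_t
strain_rate = 0.1125 / 0.3247
strain_rate = 0.3465


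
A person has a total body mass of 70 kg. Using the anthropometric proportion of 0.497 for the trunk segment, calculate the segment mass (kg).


m_segment = body_mass * fraction
m_segment = 70 * 0.497
m_segment = 34.7900


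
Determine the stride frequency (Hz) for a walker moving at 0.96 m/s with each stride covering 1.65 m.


f = v / stride_length
f = 0.96 / 1.65
f = 0.5818


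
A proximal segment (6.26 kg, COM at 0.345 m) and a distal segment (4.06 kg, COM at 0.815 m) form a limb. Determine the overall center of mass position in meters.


COM = (m1*x1 + m2*x2) / (m1 + m2)
COM = (6.26*0.345 + 4.06*0.815) / (6.26 + 4.06)
Numerator = 5.4686
Denominator = 10.3200
COM = 0.5299


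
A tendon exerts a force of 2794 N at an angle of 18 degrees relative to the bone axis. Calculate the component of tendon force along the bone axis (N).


F_eff = F_tendon * cos(theta)
theta = 18 deg = 0.3142 rad
cos(theta) = 0.9511
F_eff = 2794 * 0.9511
F_eff = 2657.2519


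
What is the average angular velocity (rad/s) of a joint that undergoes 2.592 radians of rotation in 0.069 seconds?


omega = delta_theta / delta_t
omega = 2.592 / 0.069
omega = 37.5652


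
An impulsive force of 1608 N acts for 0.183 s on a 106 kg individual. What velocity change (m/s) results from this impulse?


J = F * dt = 1608 * 0.183 = 294.2640 N*s
delta_v = J / m
delta_v = 294.2640 / 106
delta_v = 2.7761


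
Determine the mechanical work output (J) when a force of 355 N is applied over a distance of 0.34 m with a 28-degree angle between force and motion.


W = F * d * cos(theta)
theta = 28 deg = 0.4887 rad
cos(theta) = 0.8829
W = 355 * 0.34 * 0.8829
W = 106.5718


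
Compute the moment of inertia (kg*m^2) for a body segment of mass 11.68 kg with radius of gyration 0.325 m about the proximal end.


I = m * k^2
I = 11.68 * 0.325^2
k^2 = 0.1056
I = 1.2337


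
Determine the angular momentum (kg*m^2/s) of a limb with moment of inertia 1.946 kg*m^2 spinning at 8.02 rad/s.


L = I * omega
L = 1.946 * 8.02
L = 15.6069


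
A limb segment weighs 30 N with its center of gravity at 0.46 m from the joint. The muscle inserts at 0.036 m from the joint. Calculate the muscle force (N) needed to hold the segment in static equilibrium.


F_muscle = W * d_load / d_muscle
F_muscle = 30 * 0.46 / 0.036
Numerator = 13.8000
F_muscle = 383.3333


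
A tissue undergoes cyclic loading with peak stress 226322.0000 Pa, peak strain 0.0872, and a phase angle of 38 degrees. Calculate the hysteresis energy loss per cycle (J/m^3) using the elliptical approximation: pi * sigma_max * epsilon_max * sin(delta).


E_loss = pi * sigma_max * epsilon_max * sin(delta)
delta = 38 deg = 0.6632 rad
sin(delta) = 0.6157
E_loss = pi * 226322.0000 * 0.0872 * 0.6157
E_loss = 38171.1381


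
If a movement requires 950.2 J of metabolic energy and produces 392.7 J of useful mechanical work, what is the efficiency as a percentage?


eta = (W_mech / E_meta) * 100
eta = (392.7 / 950.2) * 100
ratio = 0.4133
eta = 41.3281


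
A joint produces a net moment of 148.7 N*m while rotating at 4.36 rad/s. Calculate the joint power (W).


P = M * omega
P = 148.7 * 4.36
P = 648.3320


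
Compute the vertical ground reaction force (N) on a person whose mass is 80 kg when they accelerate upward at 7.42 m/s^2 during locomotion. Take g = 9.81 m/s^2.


GRF = m * (g + a)
GRF = 80 * (9.81 + 7.42)
GRF = 80 * 17.2300
GRF = 1378.4000


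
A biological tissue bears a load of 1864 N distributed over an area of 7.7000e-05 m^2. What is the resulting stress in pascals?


stress = F / A
stress = 1864 / 7.7000e-05
stress = 2.4208e+07


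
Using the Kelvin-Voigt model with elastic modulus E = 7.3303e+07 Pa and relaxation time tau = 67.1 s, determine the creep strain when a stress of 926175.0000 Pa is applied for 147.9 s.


epsilon(t) = (sigma/E) * (1 - exp(-t/tau))
sigma/E = 926175.0000 / 7.3303e+07 = 0.0126
exp(-t/tau) = exp(-147.9 / 67.1) = 0.1103
epsilon = 0.0126 * (1 - 0.1103)
epsilon = 0.0112


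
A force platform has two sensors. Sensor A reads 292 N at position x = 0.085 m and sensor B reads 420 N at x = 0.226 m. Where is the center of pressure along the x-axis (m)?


COP_x = (F1*x1 + F2*x2) / (F1 + F2)
COP_x = (292*0.085 + 420*0.226) / (292 + 420)
Numerator = 119.7400
Denominator = 712
COP_x = 0.1682


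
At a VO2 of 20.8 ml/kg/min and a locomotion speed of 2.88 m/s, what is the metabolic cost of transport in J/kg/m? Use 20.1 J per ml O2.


Power per kg = VO2 * 20.1 / 60
Power per kg = 20.8 * 20.1 / 60 = 6.9680 W/kg
Cost = power_per_kg / speed
Cost = 6.9680 / 2.88
Cost = 2.4194


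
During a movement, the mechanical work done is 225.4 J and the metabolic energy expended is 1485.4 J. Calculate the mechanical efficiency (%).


eta = (W_mech / E_meta) * 100
eta = (225.4 / 1485.4) * 100
ratio = 0.1517
eta = 15.1744


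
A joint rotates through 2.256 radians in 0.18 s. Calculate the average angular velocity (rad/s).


omega = delta_theta / delta_t
omega = 2.256 / 0.18
omega = 12.5333


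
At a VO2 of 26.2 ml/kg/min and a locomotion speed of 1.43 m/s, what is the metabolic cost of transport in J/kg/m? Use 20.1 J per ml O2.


Power per kg = VO2 * 20.1 / 60
Power per kg = 26.2 * 20.1 / 60 = 8.7770 W/kg
Cost = power_per_kg / speed
Cost = 8.7770 / 1.43
Cost = 6.1378


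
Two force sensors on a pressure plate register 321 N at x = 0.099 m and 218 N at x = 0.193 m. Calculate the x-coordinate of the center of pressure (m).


COP_x = (F1*x1 + F2*x2) / (F1 + F2)
COP_x = (321*0.099 + 218*0.193) / (321 + 218)
Numerator = 73.8530
Denominator = 539
COP_x = 0.1370


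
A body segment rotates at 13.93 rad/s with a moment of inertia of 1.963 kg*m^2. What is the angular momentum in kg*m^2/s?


L = I * omega
L = 1.963 * 13.93
L = 27.3446


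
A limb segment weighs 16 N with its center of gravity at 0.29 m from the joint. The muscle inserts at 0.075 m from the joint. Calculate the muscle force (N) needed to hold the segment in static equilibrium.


F_muscle = W * d_load / d_muscle
F_muscle = 16 * 0.29 / 0.075
Numerator = 4.6400
F_muscle = 61.8667


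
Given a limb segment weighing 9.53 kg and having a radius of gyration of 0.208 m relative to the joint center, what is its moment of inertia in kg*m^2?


I = m * k^2
I = 9.53 * 0.208^2
k^2 = 0.0433
I = 0.4123


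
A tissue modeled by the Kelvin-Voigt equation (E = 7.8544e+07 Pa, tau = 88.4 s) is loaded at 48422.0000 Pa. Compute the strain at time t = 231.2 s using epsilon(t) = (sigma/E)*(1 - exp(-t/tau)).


epsilon(t) = (sigma/E) * (1 - exp(-t/tau))
sigma/E = 48422.0000 / 7.8544e+07 = 6.1650e-04
exp(-t/tau) = exp(-231.2 / 88.4) = 0.0731
epsilon = 6.1650e-04 * (1 - 0.0731)
epsilon = 5.7140e-04


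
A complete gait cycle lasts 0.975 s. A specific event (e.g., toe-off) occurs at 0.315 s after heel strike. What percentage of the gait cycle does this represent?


pct = (event_time / cycle_time) * 100
pct = (0.315 / 0.975) * 100
ratio = 0.3231
pct = 32.3077


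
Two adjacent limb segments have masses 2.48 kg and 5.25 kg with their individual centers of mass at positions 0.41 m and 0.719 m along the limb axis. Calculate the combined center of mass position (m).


COM = (m1*x1 + m2*x2) / (m1 + m2)
COM = (2.48*0.41 + 5.25*0.719) / (2.48 + 5.25)
Numerator = 4.7915
Denominator = 7.7300
COM = 0.6199


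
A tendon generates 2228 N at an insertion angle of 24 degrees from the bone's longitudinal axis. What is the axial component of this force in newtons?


F_eff = F_tendon * cos(theta)
theta = 24 deg = 0.4189 rad
cos(theta) = 0.9135
F_eff = 2228 * 0.9135
F_eff = 2035.3793


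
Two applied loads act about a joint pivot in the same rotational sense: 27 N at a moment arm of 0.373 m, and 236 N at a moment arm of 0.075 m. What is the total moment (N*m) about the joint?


M = F1 * d1 + F2 * d2
M = 27 * 0.373 + 236 * 0.075
M = 10.0710 + 17.7000
M = 27.7710


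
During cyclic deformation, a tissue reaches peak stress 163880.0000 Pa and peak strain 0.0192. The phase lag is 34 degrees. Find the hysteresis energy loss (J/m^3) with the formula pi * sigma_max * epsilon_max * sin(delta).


E_loss = pi * sigma_max * epsilon_max * sin(delta)
delta = 34 deg = 0.5934 rad
sin(delta) = 0.5592
E_loss = pi * 163880.0000 * 0.0192 * 0.5592
E_loss = 5527.6267


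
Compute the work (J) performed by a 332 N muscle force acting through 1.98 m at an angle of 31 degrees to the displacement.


W = F * d * cos(theta)
theta = 31 deg = 0.5411 rad
cos(theta) = 0.8572
W = 332 * 1.98 * 0.8572
W = 563.4675


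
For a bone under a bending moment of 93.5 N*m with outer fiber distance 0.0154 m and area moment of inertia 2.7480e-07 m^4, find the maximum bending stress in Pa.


sigma = M * c / I
sigma = 93.5 * 0.0154 / 2.7480e-07
M * c = 1.4399
sigma = 5.2398e+06


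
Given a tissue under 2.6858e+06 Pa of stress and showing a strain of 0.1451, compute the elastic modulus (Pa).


E = stress / strain
E = 2.6858e+06 / 0.1451
E = 1.8510e+07


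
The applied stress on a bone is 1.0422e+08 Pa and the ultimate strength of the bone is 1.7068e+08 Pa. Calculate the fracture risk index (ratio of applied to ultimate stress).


FRI = applied / ultimate
FRI = 1.0422e+08 / 1.7068e+08
FRI = 0.6106


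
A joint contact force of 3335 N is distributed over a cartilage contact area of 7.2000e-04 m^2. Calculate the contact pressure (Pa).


P = F / A
P = 3335 / 7.2000e-04
P = 4.6319e+06


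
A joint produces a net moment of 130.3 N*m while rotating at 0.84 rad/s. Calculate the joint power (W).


P = M * omega
P = 130.3 * 0.84
P = 109.4520


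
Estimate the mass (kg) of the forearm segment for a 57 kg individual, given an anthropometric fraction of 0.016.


m_segment = body_mass * fraction
m_segment = 57 * 0.016
m_segment = 0.9120


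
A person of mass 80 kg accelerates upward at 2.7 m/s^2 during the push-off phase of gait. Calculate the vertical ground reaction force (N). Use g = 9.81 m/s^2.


GRF = m * (g + a)
GRF = 80 * (9.81 + 2.7)
GRF = 80 * 12.5100
GRF = 1000.8000


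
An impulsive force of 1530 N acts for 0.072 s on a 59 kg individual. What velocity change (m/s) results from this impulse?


J = F * dt = 1530 * 0.072 = 110.1600 N*s
delta_v = J / m
delta_v = 110.1600 / 59
delta_v = 1.8671


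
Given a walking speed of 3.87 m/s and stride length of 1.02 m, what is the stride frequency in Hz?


f = v / stride_length
f = 3.87 / 1.02
f = 3.7941


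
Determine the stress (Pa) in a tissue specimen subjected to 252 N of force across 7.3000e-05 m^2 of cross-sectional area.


stress = F / A
stress = 252 / 7.3000e-05
stress = 3.4521e+06


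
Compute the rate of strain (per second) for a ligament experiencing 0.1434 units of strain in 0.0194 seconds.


strain_rate = delta_strain / delta_t
strain_rate = 0.1434 / 0.0194
strain_rate = 7.3918


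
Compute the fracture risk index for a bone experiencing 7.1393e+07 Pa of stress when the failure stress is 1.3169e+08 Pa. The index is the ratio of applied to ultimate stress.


FRI = applied / ultimate
FRI = 7.1393e+07 / 1.3169e+08
FRI = 0.5421


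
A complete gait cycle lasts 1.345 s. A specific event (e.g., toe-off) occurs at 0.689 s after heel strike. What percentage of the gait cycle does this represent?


pct = (event_time / cycle_time) * 100
pct = (0.689 / 1.345) * 100
ratio = 0.5123
pct = 51.2268


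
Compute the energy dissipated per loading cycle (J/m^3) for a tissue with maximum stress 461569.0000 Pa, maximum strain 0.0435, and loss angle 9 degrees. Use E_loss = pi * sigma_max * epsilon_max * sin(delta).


E_loss = pi * sigma_max * epsilon_max * sin(delta)
delta = 9 deg = 0.1571 rad
sin(delta) = 0.1564
E_loss = pi * 461569.0000 * 0.0435 * 0.1564
E_loss = 9867.5243


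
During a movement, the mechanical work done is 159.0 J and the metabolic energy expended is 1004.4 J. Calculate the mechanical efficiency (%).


eta = (W_mech / E_meta) * 100
eta = (159.0 / 1004.4) * 100
ratio = 0.1583
eta = 15.8303


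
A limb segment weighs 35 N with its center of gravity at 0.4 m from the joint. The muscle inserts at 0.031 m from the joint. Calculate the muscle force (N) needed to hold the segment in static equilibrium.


F_muscle = W * d_load / d_muscle
F_muscle = 35 * 0.4 / 0.031
Numerator = 14.0000
F_muscle = 451.6129


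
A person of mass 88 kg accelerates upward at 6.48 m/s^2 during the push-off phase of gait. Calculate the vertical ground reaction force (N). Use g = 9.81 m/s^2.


GRF = m * (g + a)
GRF = 88 * (9.81 + 6.48)
GRF = 88 * 16.2900
GRF = 1433.5200


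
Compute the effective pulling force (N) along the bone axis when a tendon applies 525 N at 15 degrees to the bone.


F_eff = F_tendon * cos(theta)
theta = 15 deg = 0.2618 rad
cos(theta) = 0.9659
F_eff = 525 * 0.9659
F_eff = 507.1111


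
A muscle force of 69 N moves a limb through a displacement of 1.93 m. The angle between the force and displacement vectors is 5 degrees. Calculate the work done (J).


W = F * d * cos(theta)
theta = 5 deg = 0.0873 rad
cos(theta) = 0.9962
W = 69 * 1.93 * 0.9962
W = 132.6632


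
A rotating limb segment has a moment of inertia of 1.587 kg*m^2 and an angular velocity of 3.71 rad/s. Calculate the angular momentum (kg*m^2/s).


L = I * omega
L = 1.587 * 3.71
L = 5.8878


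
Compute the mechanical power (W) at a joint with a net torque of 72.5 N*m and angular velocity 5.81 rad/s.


P = M * omega
P = 72.5 * 5.81
P = 421.2250


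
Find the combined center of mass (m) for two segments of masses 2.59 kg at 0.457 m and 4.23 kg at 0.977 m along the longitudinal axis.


COM = (m1*x1 + m2*x2) / (m1 + m2)
COM = (2.59*0.457 + 4.23*0.977) / (2.59 + 4.23)
Numerator = 5.3163
Denominator = 6.8200
COM = 0.7795


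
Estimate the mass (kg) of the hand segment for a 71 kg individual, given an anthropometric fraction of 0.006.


m_segment = body_mass * fraction
m_segment = 71 * 0.006
m_segment = 0.4260


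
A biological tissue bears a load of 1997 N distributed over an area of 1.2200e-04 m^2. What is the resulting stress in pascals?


stress = F / A
stress = 1997 / 1.2200e-04
stress = 1.6369e+07


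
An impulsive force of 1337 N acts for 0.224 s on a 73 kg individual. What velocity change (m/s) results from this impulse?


J = F * dt = 1337 * 0.224 = 299.4880 N*s
delta_v = J / m
delta_v = 299.4880 / 73
delta_v = 4.1026


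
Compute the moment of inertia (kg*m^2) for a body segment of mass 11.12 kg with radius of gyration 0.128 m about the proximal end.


I = m * k^2
I = 11.12 * 0.128^2
k^2 = 0.0164
I = 0.1822


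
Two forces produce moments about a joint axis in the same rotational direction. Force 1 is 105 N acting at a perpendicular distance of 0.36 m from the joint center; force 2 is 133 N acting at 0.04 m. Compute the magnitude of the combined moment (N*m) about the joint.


M = F1 * d1 + F2 * d2
M = 105 * 0.36 + 133 * 0.04
M = 37.8000 + 5.3200
M = 43.1200


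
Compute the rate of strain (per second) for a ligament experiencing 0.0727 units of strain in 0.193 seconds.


strain_rate = delta_strain / delta_t
strain_rate = 0.0727 / 0.193
strain_rate = 0.3767


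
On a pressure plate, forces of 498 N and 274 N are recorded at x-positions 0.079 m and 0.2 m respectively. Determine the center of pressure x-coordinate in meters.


COP_x = (F1*x1 + F2*x2) / (F1 + F2)
COP_x = (498*0.079 + 274*0.2) / (498 + 274)
Numerator = 94.1420
Denominator = 772
COP_x = 0.1219


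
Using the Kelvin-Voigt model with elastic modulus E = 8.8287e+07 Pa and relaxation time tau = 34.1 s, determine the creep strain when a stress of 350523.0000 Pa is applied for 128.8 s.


epsilon(t) = (sigma/E) * (1 - exp(-t/tau))
sigma/E = 350523.0000 / 8.8287e+07 = 0.0040
exp(-t/tau) = exp(-128.8 / 34.1) = 0.0229
epsilon = 0.0040 * (1 - 0.0229)
epsilon = 0.0039


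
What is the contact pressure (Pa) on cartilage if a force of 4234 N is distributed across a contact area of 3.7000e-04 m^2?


P = F / A
P = 4234 / 3.7000e-04
P = 1.1443e+07


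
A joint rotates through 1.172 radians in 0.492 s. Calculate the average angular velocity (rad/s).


omega = delta_theta / delta_t
omega = 1.172 / 0.492
omega = 2.3821


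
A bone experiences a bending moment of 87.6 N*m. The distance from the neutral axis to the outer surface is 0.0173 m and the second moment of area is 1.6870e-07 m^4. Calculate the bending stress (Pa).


sigma = M * c / I
sigma = 87.6 * 0.0173 / 1.6870e-07
M * c = 1.5155
sigma = 8.9833e+06


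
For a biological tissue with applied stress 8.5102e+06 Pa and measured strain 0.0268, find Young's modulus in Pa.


E = stress / strain
E = 8.5102e+06 / 0.0268
E = 3.1754e+08


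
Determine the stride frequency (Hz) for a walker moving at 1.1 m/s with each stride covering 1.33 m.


f = v / stride_length
f = 1.1 / 1.33
f = 0.8271


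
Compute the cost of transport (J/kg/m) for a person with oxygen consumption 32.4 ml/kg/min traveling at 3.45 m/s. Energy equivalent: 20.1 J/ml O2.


Power per kg = VO2 * 20.1 / 60
Power per kg = 32.4 * 20.1 / 60 = 10.8540 W/kg
Cost = power_per_kg / speed
Cost = 10.8540 / 3.45
Cost = 3.1461


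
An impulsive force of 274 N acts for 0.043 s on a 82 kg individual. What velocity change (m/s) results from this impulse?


J = F * dt = 274 * 0.043 = 11.7820 N*s
delta_v = J / m
delta_v = 11.7820 / 82
delta_v = 0.1437


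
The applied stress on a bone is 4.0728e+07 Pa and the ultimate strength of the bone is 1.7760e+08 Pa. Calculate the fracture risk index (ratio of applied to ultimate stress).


FRI = applied / ultimate
FRI = 4.0728e+07 / 1.7760e+08
FRI = 0.2293


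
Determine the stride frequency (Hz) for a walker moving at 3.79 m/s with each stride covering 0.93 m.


f = v / stride_length
f = 3.79 / 0.93
f = 4.0753


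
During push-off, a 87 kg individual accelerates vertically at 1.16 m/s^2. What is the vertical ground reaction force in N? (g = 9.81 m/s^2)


GRF = m * (g + a)
GRF = 87 * (9.81 + 1.16)
GRF = 87 * 10.9700
GRF = 954.3900


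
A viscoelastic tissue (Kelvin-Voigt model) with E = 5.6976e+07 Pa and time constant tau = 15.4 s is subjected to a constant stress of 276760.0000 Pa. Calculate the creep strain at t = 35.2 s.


epsilon(t) = (sigma/E) * (1 - exp(-t/tau))
sigma/E = 276760.0000 / 5.6976e+07 = 0.0049
exp(-t/tau) = exp(-35.2 / 15.4) = 0.1017
epsilon = 0.0049 * (1 - 0.1017)
epsilon = 0.0044


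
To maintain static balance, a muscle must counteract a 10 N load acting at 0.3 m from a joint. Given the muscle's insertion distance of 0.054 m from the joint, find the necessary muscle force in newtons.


F_muscle = W * d_load / d_muscle
F_muscle = 10 * 0.3 / 0.054
Numerator = 3.0000
F_muscle = 55.5556


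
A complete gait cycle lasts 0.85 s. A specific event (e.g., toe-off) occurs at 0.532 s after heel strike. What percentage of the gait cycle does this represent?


pct = (event_time / cycle_time) * 100
pct = (0.532 / 0.85) * 100
ratio = 0.6259
pct = 62.5882


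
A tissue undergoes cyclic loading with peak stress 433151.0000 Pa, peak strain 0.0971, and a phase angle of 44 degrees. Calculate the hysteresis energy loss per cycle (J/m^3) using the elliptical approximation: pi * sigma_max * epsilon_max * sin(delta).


E_loss = pi * sigma_max * epsilon_max * sin(delta)
delta = 44 deg = 0.7679 rad
sin(delta) = 0.6947
E_loss = pi * 433151.0000 * 0.0971 * 0.6947
E_loss = 91786.6876


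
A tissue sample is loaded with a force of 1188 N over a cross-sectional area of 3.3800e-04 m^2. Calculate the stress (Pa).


stress = F / A
stress = 1188 / 3.3800e-04
stress = 3.5148e+06


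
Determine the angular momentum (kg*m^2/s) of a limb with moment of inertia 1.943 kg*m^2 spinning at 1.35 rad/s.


L = I * omega
L = 1.943 * 1.35
L = 2.6231


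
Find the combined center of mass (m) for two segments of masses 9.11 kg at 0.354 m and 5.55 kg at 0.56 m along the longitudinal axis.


COM = (m1*x1 + m2*x2) / (m1 + m2)
COM = (9.11*0.354 + 5.55*0.56) / (9.11 + 5.55)
Numerator = 6.3329
Denominator = 14.6600
COM = 0.4320


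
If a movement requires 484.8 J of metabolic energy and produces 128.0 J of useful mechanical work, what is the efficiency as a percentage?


eta = (W_mech / E_meta) * 100
eta = (128.0 / 484.8) * 100
ratio = 0.2640
eta = 26.4026


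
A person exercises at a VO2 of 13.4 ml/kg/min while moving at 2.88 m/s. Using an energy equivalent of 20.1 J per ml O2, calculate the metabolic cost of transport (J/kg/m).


Power per kg = VO2 * 20.1 / 60
Power per kg = 13.4 * 20.1 / 60 = 4.4890 W/kg
Cost = power_per_kg / speed
Cost = 4.4890 / 2.88
Cost = 1.5587


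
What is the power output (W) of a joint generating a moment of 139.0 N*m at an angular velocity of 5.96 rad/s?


P = M * omega
P = 139.0 * 5.96
P = 828.4400


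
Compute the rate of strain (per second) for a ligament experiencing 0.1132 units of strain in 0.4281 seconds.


strain_rate = delta_strain / delta_t
strain_rate = 0.1132 / 0.4281
strain_rate = 0.2644


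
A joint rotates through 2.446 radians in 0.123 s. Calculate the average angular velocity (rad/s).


omega = delta_theta / delta_t
omega = 2.446 / 0.123
omega = 19.8862


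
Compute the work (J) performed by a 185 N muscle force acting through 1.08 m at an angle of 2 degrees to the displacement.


W = F * d * cos(theta)
theta = 2 deg = 0.0349 rad
cos(theta) = 0.9994
W = 185 * 1.08 * 0.9994
W = 199.6783


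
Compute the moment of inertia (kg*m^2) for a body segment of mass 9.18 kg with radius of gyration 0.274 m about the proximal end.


I = m * k^2
I = 9.18 * 0.274^2
k^2 = 0.0751
I = 0.6892


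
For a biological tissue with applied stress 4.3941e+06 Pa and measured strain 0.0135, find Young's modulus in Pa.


E = stress / strain
E = 4.3941e+06 / 0.0135
E = 3.2549e+08


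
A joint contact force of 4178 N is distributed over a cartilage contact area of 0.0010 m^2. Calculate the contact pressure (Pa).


P = F / A
P = 4178 / 0.0010
P = 4.1780e+06


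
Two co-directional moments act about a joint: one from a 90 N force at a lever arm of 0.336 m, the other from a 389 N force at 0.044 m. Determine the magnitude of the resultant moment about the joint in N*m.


M = F1 * d1 + F2 * d2
M = 90 * 0.336 + 389 * 0.044
M = 30.2400 + 17.1160
M = 47.3560


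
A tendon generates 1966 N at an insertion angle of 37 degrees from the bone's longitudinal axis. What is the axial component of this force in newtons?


F_eff = F_tendon * cos(theta)
theta = 37 deg = 0.6458 rad
cos(theta) = 0.7986
F_eff = 1966 * 0.7986
F_eff = 1570.1174


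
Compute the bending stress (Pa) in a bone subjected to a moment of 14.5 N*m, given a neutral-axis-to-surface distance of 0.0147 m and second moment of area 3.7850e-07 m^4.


sigma = M * c / I
sigma = 14.5 * 0.0147 / 3.7850e-07
M * c = 0.2132
sigma = 563143.9894


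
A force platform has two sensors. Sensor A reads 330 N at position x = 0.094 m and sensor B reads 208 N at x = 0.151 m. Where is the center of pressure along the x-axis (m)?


COP_x = (F1*x1 + F2*x2) / (F1 + F2)
COP_x = (330*0.094 + 208*0.151) / (330 + 208)
Numerator = 62.4280
Denominator = 538
COP_x = 0.1160


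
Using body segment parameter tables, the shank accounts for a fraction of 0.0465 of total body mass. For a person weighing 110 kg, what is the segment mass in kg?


m_segment = body_mass * fraction
m_segment = 110 * 0.0465
m_segment = 5.1150


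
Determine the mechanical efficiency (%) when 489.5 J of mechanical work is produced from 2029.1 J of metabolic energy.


eta = (W_mech / E_meta) * 100
eta = (489.5 / 2029.1) * 100
ratio = 0.2412
eta = 24.1240


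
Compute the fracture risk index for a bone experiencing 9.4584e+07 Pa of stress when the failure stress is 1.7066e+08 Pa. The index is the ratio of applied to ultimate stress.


FRI = applied / ultimate
FRI = 9.4584e+07 / 1.7066e+08
FRI = 0.5542


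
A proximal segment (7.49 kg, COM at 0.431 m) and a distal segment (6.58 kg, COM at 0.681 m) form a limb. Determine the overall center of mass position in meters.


COM = (m1*x1 + m2*x2) / (m1 + m2)
COM = (7.49*0.431 + 6.58*0.681) / (7.49 + 6.58)
Numerator = 7.7092
Denominator = 14.0700
COM = 0.5479


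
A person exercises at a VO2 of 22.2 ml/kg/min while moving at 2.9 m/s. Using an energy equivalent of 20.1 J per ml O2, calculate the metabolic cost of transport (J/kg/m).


Power per kg = VO2 * 20.1 / 60
Power per kg = 22.2 * 20.1 / 60 = 7.4370 W/kg
Cost = power_per_kg / speed
Cost = 7.4370 / 2.9
Cost = 2.5645


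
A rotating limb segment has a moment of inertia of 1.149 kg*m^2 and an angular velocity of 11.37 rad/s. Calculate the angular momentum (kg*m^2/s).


L = I * omega
L = 1.149 * 11.37
L = 13.0641


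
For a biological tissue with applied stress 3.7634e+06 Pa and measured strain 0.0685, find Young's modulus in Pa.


E = stress / strain
E = 3.7634e+06 / 0.0685
E = 5.4940e+07


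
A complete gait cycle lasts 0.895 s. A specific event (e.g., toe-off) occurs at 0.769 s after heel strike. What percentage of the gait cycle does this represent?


pct = (event_time / cycle_time) * 100
pct = (0.769 / 0.895) * 100
ratio = 0.8592
pct = 85.9218


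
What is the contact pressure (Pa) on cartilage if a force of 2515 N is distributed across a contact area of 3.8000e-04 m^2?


P = F / A
P = 2515 / 3.8000e-04
P = 6.6184e+06
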